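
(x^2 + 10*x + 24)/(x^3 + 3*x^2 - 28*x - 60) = (x + 4)/(x^2 - 3*x - 10)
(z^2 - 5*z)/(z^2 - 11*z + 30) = z/(z - 6)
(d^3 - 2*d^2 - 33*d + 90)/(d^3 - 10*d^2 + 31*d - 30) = (d + 6)/(d - 2)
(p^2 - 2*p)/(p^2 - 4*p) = (p - 2)/(p - 4)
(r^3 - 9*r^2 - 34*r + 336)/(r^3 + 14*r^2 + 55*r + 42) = (r^2 - 15*r + 56)/(r^2 + 8*r + 7)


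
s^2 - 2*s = s*(s - 2)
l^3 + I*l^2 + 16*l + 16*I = (l - 4*I)*(l + I)*(l + 4*I)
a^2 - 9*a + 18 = (a - 6)*(a - 3)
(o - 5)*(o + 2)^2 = o^3 - o^2 - 16*o - 20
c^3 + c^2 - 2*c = c*(c - 1)*(c + 2)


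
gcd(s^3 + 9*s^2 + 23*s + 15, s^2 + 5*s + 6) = s + 3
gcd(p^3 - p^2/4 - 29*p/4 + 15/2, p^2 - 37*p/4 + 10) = p - 5/4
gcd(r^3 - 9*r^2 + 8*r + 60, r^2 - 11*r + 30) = r^2 - 11*r + 30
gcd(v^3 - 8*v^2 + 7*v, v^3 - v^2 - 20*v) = v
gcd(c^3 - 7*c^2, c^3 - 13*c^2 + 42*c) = c^2 - 7*c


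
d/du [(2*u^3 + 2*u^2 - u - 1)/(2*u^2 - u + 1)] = 2*(2*u^4 - 2*u^3 + 3*u^2 + 4*u - 1)/(4*u^4 - 4*u^3 + 5*u^2 - 2*u + 1)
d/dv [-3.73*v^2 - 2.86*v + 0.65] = -7.46*v - 2.86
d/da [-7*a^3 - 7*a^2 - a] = -21*a^2 - 14*a - 1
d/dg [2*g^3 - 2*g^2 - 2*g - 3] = 6*g^2 - 4*g - 2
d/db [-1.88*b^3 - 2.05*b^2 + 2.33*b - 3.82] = -5.64*b^2 - 4.1*b + 2.33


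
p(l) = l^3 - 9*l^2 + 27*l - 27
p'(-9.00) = 432.00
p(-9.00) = -1728.00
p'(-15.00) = 972.00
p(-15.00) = -5832.00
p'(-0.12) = 29.20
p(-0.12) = -30.37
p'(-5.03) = 193.44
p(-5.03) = -517.78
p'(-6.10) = 248.43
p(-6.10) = -753.57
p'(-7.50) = 330.75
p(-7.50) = -1157.62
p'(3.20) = 0.12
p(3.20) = 0.01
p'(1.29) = 8.77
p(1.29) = -5.00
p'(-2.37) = 86.51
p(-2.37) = -154.85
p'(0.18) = 23.86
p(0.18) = -22.43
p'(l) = 3*l^2 - 18*l + 27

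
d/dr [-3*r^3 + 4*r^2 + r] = -9*r^2 + 8*r + 1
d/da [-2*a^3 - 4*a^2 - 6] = 2*a*(-3*a - 4)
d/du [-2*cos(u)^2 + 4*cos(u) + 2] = 4*(cos(u) - 1)*sin(u)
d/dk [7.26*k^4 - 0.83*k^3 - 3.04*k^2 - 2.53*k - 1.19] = 29.04*k^3 - 2.49*k^2 - 6.08*k - 2.53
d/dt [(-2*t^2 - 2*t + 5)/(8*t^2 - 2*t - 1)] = 4*(5*t^2 - 19*t + 3)/(64*t^4 - 32*t^3 - 12*t^2 + 4*t + 1)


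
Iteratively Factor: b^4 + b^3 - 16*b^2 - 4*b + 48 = (b + 4)*(b^3 - 3*b^2 - 4*b + 12) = (b - 2)*(b + 4)*(b^2 - b - 6) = (b - 3)*(b - 2)*(b + 4)*(b + 2)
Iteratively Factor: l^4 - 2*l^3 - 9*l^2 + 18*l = (l - 3)*(l^3 + l^2 - 6*l) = l*(l - 3)*(l^2 + l - 6) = l*(l - 3)*(l + 3)*(l - 2)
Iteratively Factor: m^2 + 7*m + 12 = (m + 4)*(m + 3)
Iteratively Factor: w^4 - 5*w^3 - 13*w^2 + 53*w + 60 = (w + 3)*(w^3 - 8*w^2 + 11*w + 20) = (w - 5)*(w + 3)*(w^2 - 3*w - 4) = (w - 5)*(w + 1)*(w + 3)*(w - 4)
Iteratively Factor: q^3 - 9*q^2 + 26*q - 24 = (q - 4)*(q^2 - 5*q + 6) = (q - 4)*(q - 2)*(q - 3)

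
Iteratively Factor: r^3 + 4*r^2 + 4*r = (r + 2)*(r^2 + 2*r) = (r + 2)^2*(r)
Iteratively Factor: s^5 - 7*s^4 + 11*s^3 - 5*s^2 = (s - 1)*(s^4 - 6*s^3 + 5*s^2) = s*(s - 1)*(s^3 - 6*s^2 + 5*s) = s^2*(s - 1)*(s^2 - 6*s + 5) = s^2*(s - 5)*(s - 1)*(s - 1)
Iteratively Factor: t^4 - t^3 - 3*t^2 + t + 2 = (t + 1)*(t^3 - 2*t^2 - t + 2) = (t - 1)*(t + 1)*(t^2 - t - 2) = (t - 1)*(t + 1)^2*(t - 2)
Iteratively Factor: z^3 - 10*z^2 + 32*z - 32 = (z - 4)*(z^2 - 6*z + 8) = (z - 4)*(z - 2)*(z - 4)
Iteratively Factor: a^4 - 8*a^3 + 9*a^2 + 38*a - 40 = (a - 4)*(a^3 - 4*a^2 - 7*a + 10) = (a - 4)*(a + 2)*(a^2 - 6*a + 5) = (a - 5)*(a - 4)*(a + 2)*(a - 1)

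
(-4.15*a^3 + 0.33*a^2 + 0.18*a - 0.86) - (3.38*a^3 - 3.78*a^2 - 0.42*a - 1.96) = -7.53*a^3 + 4.11*a^2 + 0.6*a + 1.1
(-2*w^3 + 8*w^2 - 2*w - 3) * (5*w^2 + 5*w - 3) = -10*w^5 + 30*w^4 + 36*w^3 - 49*w^2 - 9*w + 9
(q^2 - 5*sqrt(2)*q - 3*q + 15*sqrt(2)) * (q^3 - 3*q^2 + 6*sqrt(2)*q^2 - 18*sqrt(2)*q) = q^5 - 6*q^4 + sqrt(2)*q^4 - 51*q^3 - 6*sqrt(2)*q^3 + 9*sqrt(2)*q^2 + 360*q^2 - 540*q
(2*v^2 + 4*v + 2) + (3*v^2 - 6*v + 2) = 5*v^2 - 2*v + 4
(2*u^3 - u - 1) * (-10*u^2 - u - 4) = -20*u^5 - 2*u^4 + 2*u^3 + 11*u^2 + 5*u + 4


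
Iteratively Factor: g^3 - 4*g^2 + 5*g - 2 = (g - 1)*(g^2 - 3*g + 2) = (g - 2)*(g - 1)*(g - 1)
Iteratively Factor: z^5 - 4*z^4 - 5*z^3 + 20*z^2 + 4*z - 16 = (z + 1)*(z^4 - 5*z^3 + 20*z - 16) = (z + 1)*(z + 2)*(z^3 - 7*z^2 + 14*z - 8) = (z - 2)*(z + 1)*(z + 2)*(z^2 - 5*z + 4) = (z - 4)*(z - 2)*(z + 1)*(z + 2)*(z - 1)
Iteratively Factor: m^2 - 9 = (m - 3)*(m + 3)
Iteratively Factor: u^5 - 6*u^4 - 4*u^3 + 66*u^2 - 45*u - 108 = (u + 1)*(u^4 - 7*u^3 + 3*u^2 + 63*u - 108) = (u - 3)*(u + 1)*(u^3 - 4*u^2 - 9*u + 36) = (u - 3)^2*(u + 1)*(u^2 - u - 12) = (u - 4)*(u - 3)^2*(u + 1)*(u + 3)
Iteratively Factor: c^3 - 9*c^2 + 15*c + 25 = (c + 1)*(c^2 - 10*c + 25) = (c - 5)*(c + 1)*(c - 5)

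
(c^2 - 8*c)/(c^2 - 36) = c*(c - 8)/(c^2 - 36)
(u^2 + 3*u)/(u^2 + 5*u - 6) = u*(u + 3)/(u^2 + 5*u - 6)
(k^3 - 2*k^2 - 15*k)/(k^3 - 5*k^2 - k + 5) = k*(k + 3)/(k^2 - 1)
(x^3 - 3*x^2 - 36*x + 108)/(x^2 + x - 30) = (x^2 - 9*x + 18)/(x - 5)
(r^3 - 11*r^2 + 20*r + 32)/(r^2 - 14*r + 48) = (r^2 - 3*r - 4)/(r - 6)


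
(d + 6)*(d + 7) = d^2 + 13*d + 42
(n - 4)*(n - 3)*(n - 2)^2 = n^4 - 11*n^3 + 44*n^2 - 76*n + 48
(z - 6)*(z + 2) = z^2 - 4*z - 12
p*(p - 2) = p^2 - 2*p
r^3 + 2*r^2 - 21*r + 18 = (r - 3)*(r - 1)*(r + 6)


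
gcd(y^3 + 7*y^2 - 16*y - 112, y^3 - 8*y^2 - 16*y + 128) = y^2 - 16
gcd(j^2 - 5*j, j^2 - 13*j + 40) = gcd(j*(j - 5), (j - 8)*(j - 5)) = j - 5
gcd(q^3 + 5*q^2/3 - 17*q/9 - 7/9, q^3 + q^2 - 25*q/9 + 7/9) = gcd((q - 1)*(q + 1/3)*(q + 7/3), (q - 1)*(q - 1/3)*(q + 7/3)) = q^2 + 4*q/3 - 7/3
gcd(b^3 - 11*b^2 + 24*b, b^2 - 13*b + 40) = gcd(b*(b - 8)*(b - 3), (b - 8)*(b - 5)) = b - 8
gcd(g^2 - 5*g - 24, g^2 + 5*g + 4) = 1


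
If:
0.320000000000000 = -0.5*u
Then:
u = -0.64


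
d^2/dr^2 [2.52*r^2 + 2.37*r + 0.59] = 5.04000000000000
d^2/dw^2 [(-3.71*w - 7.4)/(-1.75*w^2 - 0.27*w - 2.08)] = ((3.5*w + 0.27)*(3.71*w + 7.4)*(7.0*w + 0.54) - (38.955*w + 27.9034)*(1.75*w^2 + 0.27*w + 2.08))/(1.75*w^2 + 0.27*w + 2.08)^3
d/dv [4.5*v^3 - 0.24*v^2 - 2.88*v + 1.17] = 13.5*v^2 - 0.48*v - 2.88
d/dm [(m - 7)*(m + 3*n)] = 2*m + 3*n - 7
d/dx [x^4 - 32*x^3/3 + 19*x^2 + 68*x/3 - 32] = 4*x^3 - 32*x^2 + 38*x + 68/3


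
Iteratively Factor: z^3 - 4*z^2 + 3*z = (z - 1)*(z^2 - 3*z) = z*(z - 1)*(z - 3)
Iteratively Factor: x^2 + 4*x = (x + 4)*(x)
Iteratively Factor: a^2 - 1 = (a + 1)*(a - 1)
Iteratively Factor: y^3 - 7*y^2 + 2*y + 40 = (y + 2)*(y^2 - 9*y + 20) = (y - 5)*(y + 2)*(y - 4)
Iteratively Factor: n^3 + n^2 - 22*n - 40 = (n - 5)*(n^2 + 6*n + 8) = (n - 5)*(n + 2)*(n + 4)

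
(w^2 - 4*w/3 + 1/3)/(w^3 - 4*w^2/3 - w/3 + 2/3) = (3*w - 1)/(3*w^2 - w - 2)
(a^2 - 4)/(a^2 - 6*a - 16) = (a - 2)/(a - 8)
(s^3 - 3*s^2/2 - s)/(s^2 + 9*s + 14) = s*(2*s^2 - 3*s - 2)/(2*(s^2 + 9*s + 14))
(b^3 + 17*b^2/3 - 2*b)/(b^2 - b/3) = b + 6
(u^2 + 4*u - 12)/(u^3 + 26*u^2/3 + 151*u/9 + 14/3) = 9*(u - 2)/(9*u^2 + 24*u + 7)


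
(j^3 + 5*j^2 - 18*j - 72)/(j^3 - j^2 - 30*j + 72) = (j + 3)/(j - 3)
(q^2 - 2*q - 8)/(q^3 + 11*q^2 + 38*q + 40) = (q - 4)/(q^2 + 9*q + 20)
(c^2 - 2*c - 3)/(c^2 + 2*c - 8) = (c^2 - 2*c - 3)/(c^2 + 2*c - 8)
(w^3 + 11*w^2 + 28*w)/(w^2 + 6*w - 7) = w*(w + 4)/(w - 1)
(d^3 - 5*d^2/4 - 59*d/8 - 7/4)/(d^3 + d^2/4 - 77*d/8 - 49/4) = (4*d + 1)/(4*d + 7)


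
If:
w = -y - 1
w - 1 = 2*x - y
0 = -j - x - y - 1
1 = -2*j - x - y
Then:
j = 0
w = -1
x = -1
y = 0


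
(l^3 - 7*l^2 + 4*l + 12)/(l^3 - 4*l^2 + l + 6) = (l - 6)/(l - 3)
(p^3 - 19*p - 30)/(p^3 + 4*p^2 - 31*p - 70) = (p + 3)/(p + 7)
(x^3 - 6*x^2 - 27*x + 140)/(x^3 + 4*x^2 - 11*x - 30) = (x^2 - 11*x + 28)/(x^2 - x - 6)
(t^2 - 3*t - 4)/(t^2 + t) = (t - 4)/t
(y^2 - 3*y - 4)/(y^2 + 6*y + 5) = (y - 4)/(y + 5)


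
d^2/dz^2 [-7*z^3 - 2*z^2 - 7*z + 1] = -42*z - 4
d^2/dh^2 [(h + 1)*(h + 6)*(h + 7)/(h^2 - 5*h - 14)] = 8*(41*h^3 + 231*h^2 + 567*h + 133)/(h^6 - 15*h^5 + 33*h^4 + 295*h^3 - 462*h^2 - 2940*h - 2744)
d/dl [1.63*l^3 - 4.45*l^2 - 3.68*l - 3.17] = 4.89*l^2 - 8.9*l - 3.68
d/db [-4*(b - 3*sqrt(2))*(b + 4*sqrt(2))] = -8*b - 4*sqrt(2)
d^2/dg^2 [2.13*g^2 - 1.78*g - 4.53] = 4.26000000000000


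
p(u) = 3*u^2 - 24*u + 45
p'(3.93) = -0.42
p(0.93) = 25.27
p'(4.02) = 0.12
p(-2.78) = 134.91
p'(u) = 6*u - 24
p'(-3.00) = -42.00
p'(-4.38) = -50.28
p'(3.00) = -6.00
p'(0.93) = -18.42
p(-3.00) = 144.00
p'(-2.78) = -40.68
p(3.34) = -1.69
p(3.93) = -2.99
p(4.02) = -3.00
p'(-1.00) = -30.00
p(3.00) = 0.00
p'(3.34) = -3.96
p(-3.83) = 180.93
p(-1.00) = 72.00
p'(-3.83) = -46.98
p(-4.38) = 207.67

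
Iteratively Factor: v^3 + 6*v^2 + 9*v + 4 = (v + 4)*(v^2 + 2*v + 1) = (v + 1)*(v + 4)*(v + 1)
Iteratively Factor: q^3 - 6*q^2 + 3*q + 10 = (q + 1)*(q^2 - 7*q + 10) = (q - 2)*(q + 1)*(q - 5)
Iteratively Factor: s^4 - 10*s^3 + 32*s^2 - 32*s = (s - 4)*(s^3 - 6*s^2 + 8*s) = (s - 4)*(s - 2)*(s^2 - 4*s) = s*(s - 4)*(s - 2)*(s - 4)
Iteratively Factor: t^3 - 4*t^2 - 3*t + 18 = (t + 2)*(t^2 - 6*t + 9) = (t - 3)*(t + 2)*(t - 3)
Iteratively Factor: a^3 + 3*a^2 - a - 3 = (a - 1)*(a^2 + 4*a + 3) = (a - 1)*(a + 3)*(a + 1)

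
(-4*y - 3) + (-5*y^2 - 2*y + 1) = -5*y^2 - 6*y - 2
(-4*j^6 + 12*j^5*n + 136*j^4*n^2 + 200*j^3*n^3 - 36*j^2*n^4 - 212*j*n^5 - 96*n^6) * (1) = -4*j^6 + 12*j^5*n + 136*j^4*n^2 + 200*j^3*n^3 - 36*j^2*n^4 - 212*j*n^5 - 96*n^6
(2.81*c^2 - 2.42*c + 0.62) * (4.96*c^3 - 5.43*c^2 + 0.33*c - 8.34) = 13.9376*c^5 - 27.2615*c^4 + 17.1431*c^3 - 27.6006*c^2 + 20.3874*c - 5.1708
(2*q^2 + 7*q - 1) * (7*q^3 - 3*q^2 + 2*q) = 14*q^5 + 43*q^4 - 24*q^3 + 17*q^2 - 2*q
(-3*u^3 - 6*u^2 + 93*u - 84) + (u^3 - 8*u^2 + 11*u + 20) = -2*u^3 - 14*u^2 + 104*u - 64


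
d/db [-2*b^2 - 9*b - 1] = -4*b - 9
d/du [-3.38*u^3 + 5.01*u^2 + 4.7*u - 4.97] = -10.14*u^2 + 10.02*u + 4.7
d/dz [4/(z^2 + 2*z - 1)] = 8*(-z - 1)/(z^2 + 2*z - 1)^2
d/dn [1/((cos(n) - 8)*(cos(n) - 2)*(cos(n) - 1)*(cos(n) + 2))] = (4*cos(n)^3 - 27*cos(n)^2 + 8*cos(n) + 36)*sin(n)/((cos(n) - 8)^2*(cos(n) - 2)^2*(cos(n) - 1)^2*(cos(n) + 2)^2)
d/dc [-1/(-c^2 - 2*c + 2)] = 2*(-c - 1)/(c^2 + 2*c - 2)^2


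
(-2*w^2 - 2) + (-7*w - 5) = -2*w^2 - 7*w - 7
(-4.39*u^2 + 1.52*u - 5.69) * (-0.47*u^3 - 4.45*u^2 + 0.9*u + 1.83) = 2.0633*u^5 + 18.8211*u^4 - 8.0407*u^3 + 18.6548*u^2 - 2.3394*u - 10.4127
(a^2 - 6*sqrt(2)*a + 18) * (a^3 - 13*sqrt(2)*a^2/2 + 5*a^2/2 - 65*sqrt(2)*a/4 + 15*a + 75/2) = a^5 - 25*sqrt(2)*a^4/2 + 5*a^4/2 - 125*sqrt(2)*a^3/4 + 111*a^3 - 207*sqrt(2)*a^2 + 555*a^2/2 - 1035*sqrt(2)*a/2 + 270*a + 675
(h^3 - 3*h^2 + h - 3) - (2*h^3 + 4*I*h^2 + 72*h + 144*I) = -h^3 - 3*h^2 - 4*I*h^2 - 71*h - 3 - 144*I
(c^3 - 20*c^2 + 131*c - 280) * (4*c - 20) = 4*c^4 - 100*c^3 + 924*c^2 - 3740*c + 5600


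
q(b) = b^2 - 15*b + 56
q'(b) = 2*b - 15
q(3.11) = 19.02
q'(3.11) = -8.78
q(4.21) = 10.57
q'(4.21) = -6.58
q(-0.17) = 58.58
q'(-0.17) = -15.34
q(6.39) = 0.98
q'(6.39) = -2.22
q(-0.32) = 60.90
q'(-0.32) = -15.64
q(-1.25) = 76.31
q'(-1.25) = -17.50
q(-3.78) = 126.99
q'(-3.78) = -22.56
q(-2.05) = 90.95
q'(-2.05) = -19.10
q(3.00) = 20.00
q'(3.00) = -9.00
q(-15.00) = 506.00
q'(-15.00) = -45.00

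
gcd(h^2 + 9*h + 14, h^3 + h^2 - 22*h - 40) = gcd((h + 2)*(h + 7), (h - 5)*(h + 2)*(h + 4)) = h + 2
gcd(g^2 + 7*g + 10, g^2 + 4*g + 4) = g + 2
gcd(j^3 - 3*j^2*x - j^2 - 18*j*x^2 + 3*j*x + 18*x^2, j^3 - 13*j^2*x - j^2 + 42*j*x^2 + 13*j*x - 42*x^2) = -j^2 + 6*j*x + j - 6*x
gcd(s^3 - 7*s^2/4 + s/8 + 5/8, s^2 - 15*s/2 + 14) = 1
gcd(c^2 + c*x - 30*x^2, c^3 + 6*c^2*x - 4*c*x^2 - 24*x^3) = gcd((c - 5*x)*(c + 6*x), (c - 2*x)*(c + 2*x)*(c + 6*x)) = c + 6*x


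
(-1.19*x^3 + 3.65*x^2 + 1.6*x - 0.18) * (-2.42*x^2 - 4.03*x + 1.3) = 2.8798*x^5 - 4.0373*x^4 - 20.1285*x^3 - 1.2674*x^2 + 2.8054*x - 0.234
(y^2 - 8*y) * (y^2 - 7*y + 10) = y^4 - 15*y^3 + 66*y^2 - 80*y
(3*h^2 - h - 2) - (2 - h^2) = 4*h^2 - h - 4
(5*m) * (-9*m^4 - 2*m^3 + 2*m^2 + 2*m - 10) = -45*m^5 - 10*m^4 + 10*m^3 + 10*m^2 - 50*m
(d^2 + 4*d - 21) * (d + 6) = d^3 + 10*d^2 + 3*d - 126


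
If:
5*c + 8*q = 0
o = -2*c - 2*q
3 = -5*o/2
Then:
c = 8/5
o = -6/5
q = -1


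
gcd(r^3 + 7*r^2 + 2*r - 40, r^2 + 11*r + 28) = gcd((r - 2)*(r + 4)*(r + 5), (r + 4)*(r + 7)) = r + 4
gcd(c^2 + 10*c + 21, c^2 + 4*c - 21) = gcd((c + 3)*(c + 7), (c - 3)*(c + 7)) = c + 7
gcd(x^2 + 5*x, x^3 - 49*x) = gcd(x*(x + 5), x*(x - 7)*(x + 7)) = x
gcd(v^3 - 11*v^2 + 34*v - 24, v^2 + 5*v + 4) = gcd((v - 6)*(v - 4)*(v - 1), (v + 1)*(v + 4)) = 1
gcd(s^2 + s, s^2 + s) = s^2 + s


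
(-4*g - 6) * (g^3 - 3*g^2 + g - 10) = -4*g^4 + 6*g^3 + 14*g^2 + 34*g + 60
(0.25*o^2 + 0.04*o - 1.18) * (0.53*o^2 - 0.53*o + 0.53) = 0.1325*o^4 - 0.1113*o^3 - 0.5141*o^2 + 0.6466*o - 0.6254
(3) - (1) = 2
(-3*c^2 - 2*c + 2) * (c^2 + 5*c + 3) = -3*c^4 - 17*c^3 - 17*c^2 + 4*c + 6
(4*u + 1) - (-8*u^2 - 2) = 8*u^2 + 4*u + 3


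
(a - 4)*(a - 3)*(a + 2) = a^3 - 5*a^2 - 2*a + 24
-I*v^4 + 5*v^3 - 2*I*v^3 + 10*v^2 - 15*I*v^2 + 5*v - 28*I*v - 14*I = (v + 1)*(v - 2*I)*(v + 7*I)*(-I*v - I)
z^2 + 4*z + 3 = (z + 1)*(z + 3)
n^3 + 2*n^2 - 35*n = n*(n - 5)*(n + 7)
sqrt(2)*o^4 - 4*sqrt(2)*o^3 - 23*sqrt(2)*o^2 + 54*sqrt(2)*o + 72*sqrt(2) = (o - 6)*(o - 3)*(o + 4)*(sqrt(2)*o + sqrt(2))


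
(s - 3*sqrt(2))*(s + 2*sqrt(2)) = s^2 - sqrt(2)*s - 12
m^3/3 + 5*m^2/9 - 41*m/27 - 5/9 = (m/3 + 1)*(m - 5/3)*(m + 1/3)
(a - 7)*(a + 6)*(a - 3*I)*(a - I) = a^4 - a^3 - 4*I*a^3 - 45*a^2 + 4*I*a^2 + 3*a + 168*I*a + 126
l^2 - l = l*(l - 1)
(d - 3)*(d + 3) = d^2 - 9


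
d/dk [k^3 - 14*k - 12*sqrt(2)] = 3*k^2 - 14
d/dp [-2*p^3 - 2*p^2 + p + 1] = -6*p^2 - 4*p + 1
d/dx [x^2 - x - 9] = 2*x - 1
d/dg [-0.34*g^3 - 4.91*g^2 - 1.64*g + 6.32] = -1.02*g^2 - 9.82*g - 1.64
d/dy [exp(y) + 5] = exp(y)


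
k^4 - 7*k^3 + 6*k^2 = k^2*(k - 6)*(k - 1)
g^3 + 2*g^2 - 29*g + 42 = (g - 3)*(g - 2)*(g + 7)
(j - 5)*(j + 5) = j^2 - 25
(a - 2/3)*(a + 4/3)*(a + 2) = a^3 + 8*a^2/3 + 4*a/9 - 16/9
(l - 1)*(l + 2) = l^2 + l - 2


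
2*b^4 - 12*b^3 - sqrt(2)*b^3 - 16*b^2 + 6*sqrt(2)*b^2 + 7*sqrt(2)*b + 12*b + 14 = (b - 7)*(b - sqrt(2))*(sqrt(2)*b + 1)*(sqrt(2)*b + sqrt(2))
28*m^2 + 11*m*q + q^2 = (4*m + q)*(7*m + q)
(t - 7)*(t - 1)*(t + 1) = t^3 - 7*t^2 - t + 7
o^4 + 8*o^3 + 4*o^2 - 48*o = o*(o - 2)*(o + 4)*(o + 6)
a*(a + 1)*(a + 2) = a^3 + 3*a^2 + 2*a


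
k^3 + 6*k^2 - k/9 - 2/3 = (k - 1/3)*(k + 1/3)*(k + 6)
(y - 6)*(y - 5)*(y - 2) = y^3 - 13*y^2 + 52*y - 60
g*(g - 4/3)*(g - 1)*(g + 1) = g^4 - 4*g^3/3 - g^2 + 4*g/3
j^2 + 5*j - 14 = (j - 2)*(j + 7)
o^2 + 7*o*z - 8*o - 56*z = (o - 8)*(o + 7*z)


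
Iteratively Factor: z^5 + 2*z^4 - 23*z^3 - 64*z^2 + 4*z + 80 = (z + 4)*(z^4 - 2*z^3 - 15*z^2 - 4*z + 20) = (z + 2)*(z + 4)*(z^3 - 4*z^2 - 7*z + 10) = (z + 2)^2*(z + 4)*(z^2 - 6*z + 5) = (z - 1)*(z + 2)^2*(z + 4)*(z - 5)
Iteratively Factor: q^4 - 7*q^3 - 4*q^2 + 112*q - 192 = (q - 4)*(q^3 - 3*q^2 - 16*q + 48) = (q - 4)*(q + 4)*(q^2 - 7*q + 12) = (q - 4)^2*(q + 4)*(q - 3)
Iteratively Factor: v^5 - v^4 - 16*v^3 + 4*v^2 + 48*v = (v)*(v^4 - v^3 - 16*v^2 + 4*v + 48) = v*(v - 2)*(v^3 + v^2 - 14*v - 24) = v*(v - 4)*(v - 2)*(v^2 + 5*v + 6) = v*(v - 4)*(v - 2)*(v + 3)*(v + 2)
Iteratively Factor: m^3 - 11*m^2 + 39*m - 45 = (m - 5)*(m^2 - 6*m + 9) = (m - 5)*(m - 3)*(m - 3)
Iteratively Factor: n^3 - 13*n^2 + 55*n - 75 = (n - 5)*(n^2 - 8*n + 15) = (n - 5)^2*(n - 3)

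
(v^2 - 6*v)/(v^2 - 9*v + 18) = v/(v - 3)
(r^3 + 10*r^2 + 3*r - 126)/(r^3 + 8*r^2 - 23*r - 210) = (r - 3)/(r - 5)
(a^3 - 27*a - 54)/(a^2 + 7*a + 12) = (a^2 - 3*a - 18)/(a + 4)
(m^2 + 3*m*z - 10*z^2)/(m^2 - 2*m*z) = (m + 5*z)/m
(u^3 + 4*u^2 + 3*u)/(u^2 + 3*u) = u + 1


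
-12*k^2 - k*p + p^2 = (-4*k + p)*(3*k + p)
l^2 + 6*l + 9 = (l + 3)^2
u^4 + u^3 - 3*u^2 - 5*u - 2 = (u - 2)*(u + 1)^3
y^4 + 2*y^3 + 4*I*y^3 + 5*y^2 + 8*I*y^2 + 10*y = y*(y + 2)*(y - I)*(y + 5*I)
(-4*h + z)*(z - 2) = -4*h*z + 8*h + z^2 - 2*z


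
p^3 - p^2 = p^2*(p - 1)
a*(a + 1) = a^2 + a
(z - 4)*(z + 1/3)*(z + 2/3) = z^3 - 3*z^2 - 34*z/9 - 8/9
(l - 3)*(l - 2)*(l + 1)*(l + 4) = l^4 - 15*l^2 + 10*l + 24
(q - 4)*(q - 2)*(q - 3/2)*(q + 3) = q^4 - 9*q^3/2 - 11*q^2/2 + 39*q - 36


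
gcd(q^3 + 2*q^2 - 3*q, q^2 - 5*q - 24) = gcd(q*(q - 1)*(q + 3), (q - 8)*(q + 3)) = q + 3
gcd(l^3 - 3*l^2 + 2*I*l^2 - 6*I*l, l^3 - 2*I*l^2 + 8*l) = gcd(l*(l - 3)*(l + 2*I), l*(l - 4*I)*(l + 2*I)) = l^2 + 2*I*l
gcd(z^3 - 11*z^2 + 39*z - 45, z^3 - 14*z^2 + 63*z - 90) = z^2 - 8*z + 15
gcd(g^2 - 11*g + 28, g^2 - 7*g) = g - 7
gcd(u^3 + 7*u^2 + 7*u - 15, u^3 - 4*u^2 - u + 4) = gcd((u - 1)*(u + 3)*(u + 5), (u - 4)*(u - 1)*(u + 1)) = u - 1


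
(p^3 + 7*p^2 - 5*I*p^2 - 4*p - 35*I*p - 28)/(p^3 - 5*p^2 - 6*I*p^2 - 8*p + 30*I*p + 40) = (p^2 + p*(7 - I) - 7*I)/(p^2 - p*(5 + 2*I) + 10*I)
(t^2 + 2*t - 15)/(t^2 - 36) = (t^2 + 2*t - 15)/(t^2 - 36)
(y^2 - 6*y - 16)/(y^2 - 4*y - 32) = (y + 2)/(y + 4)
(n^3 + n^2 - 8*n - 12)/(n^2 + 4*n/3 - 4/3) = 3*(n^2 - n - 6)/(3*n - 2)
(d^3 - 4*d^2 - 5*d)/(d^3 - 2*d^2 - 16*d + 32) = d*(d^2 - 4*d - 5)/(d^3 - 2*d^2 - 16*d + 32)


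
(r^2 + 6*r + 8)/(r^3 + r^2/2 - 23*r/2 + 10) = 2*(r + 2)/(2*r^2 - 7*r + 5)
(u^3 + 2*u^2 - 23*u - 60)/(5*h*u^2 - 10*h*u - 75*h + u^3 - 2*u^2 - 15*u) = (u + 4)/(5*h + u)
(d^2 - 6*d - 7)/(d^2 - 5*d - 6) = (d - 7)/(d - 6)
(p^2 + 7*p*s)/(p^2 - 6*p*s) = (p + 7*s)/(p - 6*s)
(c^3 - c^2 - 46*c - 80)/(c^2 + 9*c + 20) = (c^2 - 6*c - 16)/(c + 4)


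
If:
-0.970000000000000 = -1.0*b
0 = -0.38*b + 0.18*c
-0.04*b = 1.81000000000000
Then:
No Solution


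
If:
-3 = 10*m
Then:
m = -3/10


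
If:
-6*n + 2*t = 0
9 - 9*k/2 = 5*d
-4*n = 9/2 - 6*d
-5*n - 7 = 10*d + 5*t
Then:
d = 31/80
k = 113/72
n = -87/160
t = -261/160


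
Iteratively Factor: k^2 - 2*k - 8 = (k + 2)*(k - 4)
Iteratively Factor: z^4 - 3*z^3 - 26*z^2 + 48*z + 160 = (z + 4)*(z^3 - 7*z^2 + 2*z + 40) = (z - 4)*(z + 4)*(z^2 - 3*z - 10) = (z - 4)*(z + 2)*(z + 4)*(z - 5)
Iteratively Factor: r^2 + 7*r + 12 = (r + 4)*(r + 3)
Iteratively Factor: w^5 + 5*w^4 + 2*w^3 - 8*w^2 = (w + 2)*(w^4 + 3*w^3 - 4*w^2) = (w + 2)*(w + 4)*(w^3 - w^2) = w*(w + 2)*(w + 4)*(w^2 - w) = w*(w - 1)*(w + 2)*(w + 4)*(w)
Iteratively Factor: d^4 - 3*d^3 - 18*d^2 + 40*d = (d - 5)*(d^3 + 2*d^2 - 8*d) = (d - 5)*(d - 2)*(d^2 + 4*d) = (d - 5)*(d - 2)*(d + 4)*(d)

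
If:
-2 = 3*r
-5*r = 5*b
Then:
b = 2/3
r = -2/3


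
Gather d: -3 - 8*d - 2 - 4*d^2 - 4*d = -4*d^2 - 12*d - 5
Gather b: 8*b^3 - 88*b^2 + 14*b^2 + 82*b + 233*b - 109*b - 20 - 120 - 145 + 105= 8*b^3 - 74*b^2 + 206*b - 180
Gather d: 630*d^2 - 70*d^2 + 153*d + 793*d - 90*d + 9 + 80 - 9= 560*d^2 + 856*d + 80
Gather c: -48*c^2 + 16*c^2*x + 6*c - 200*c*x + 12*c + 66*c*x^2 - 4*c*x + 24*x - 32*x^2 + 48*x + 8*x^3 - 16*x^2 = c^2*(16*x - 48) + c*(66*x^2 - 204*x + 18) + 8*x^3 - 48*x^2 + 72*x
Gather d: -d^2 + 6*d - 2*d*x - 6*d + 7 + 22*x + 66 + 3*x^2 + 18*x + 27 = -d^2 - 2*d*x + 3*x^2 + 40*x + 100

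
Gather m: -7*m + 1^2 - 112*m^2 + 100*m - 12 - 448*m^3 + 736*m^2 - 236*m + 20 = -448*m^3 + 624*m^2 - 143*m + 9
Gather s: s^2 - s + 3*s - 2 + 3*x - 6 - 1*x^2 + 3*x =s^2 + 2*s - x^2 + 6*x - 8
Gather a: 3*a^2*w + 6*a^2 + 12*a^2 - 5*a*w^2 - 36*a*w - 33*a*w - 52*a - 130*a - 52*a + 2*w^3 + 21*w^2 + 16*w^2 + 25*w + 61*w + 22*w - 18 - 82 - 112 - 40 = a^2*(3*w + 18) + a*(-5*w^2 - 69*w - 234) + 2*w^3 + 37*w^2 + 108*w - 252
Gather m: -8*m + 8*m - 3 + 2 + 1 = 0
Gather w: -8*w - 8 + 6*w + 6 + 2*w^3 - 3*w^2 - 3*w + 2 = 2*w^3 - 3*w^2 - 5*w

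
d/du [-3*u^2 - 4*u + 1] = -6*u - 4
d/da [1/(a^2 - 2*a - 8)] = 2*(1 - a)/(-a^2 + 2*a + 8)^2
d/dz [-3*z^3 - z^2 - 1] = z*(-9*z - 2)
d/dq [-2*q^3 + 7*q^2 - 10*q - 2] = -6*q^2 + 14*q - 10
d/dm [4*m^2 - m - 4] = 8*m - 1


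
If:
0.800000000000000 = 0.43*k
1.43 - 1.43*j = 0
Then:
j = 1.00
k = 1.86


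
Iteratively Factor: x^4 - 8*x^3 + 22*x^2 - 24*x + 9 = (x - 3)*(x^3 - 5*x^2 + 7*x - 3) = (x - 3)*(x - 1)*(x^2 - 4*x + 3) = (x - 3)^2*(x - 1)*(x - 1)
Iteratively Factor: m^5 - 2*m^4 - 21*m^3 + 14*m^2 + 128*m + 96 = (m - 4)*(m^4 + 2*m^3 - 13*m^2 - 38*m - 24) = (m - 4)*(m + 1)*(m^3 + m^2 - 14*m - 24) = (m - 4)^2*(m + 1)*(m^2 + 5*m + 6) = (m - 4)^2*(m + 1)*(m + 2)*(m + 3)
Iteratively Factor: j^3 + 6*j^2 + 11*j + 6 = (j + 2)*(j^2 + 4*j + 3) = (j + 2)*(j + 3)*(j + 1)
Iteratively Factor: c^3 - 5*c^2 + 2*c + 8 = (c - 2)*(c^2 - 3*c - 4) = (c - 2)*(c + 1)*(c - 4)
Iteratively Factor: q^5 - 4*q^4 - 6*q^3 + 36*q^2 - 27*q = (q - 1)*(q^4 - 3*q^3 - 9*q^2 + 27*q) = (q - 3)*(q - 1)*(q^3 - 9*q) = q*(q - 3)*(q - 1)*(q^2 - 9) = q*(q - 3)^2*(q - 1)*(q + 3)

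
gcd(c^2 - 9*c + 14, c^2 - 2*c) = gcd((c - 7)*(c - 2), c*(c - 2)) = c - 2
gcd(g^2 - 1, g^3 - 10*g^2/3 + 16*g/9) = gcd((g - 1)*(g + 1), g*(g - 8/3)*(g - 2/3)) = 1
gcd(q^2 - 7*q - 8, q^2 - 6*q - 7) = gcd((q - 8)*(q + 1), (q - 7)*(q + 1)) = q + 1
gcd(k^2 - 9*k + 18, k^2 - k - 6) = k - 3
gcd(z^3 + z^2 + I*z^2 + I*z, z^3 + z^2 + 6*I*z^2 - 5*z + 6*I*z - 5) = z^2 + z*(1 + I) + I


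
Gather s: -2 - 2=-4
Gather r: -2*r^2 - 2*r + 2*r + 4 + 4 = 8 - 2*r^2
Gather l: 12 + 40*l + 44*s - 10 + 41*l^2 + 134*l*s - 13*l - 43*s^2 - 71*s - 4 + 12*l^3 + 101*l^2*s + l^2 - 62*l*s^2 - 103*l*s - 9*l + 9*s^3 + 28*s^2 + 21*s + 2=12*l^3 + l^2*(101*s + 42) + l*(-62*s^2 + 31*s + 18) + 9*s^3 - 15*s^2 - 6*s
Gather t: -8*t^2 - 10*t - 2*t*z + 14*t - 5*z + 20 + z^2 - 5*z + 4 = -8*t^2 + t*(4 - 2*z) + z^2 - 10*z + 24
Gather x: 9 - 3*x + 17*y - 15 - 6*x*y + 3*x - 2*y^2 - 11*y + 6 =-6*x*y - 2*y^2 + 6*y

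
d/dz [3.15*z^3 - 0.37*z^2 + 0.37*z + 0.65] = 9.45*z^2 - 0.74*z + 0.37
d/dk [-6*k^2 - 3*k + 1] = -12*k - 3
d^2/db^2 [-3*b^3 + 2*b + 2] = -18*b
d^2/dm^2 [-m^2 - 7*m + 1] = -2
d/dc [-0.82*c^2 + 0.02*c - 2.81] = 0.02 - 1.64*c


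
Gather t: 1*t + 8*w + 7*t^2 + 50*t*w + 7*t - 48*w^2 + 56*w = 7*t^2 + t*(50*w + 8) - 48*w^2 + 64*w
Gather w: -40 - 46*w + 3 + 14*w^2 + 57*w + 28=14*w^2 + 11*w - 9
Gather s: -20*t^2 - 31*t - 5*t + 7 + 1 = -20*t^2 - 36*t + 8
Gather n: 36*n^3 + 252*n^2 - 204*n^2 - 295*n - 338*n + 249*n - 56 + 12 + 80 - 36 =36*n^3 + 48*n^2 - 384*n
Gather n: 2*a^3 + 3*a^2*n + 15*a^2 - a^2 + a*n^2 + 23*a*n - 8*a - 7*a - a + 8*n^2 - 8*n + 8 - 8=2*a^3 + 14*a^2 - 16*a + n^2*(a + 8) + n*(3*a^2 + 23*a - 8)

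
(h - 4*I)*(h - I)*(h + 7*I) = h^3 + 2*I*h^2 + 31*h - 28*I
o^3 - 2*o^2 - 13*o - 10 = (o - 5)*(o + 1)*(o + 2)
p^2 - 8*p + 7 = (p - 7)*(p - 1)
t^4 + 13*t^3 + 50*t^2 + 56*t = t*(t + 2)*(t + 4)*(t + 7)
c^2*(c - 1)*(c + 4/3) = c^4 + c^3/3 - 4*c^2/3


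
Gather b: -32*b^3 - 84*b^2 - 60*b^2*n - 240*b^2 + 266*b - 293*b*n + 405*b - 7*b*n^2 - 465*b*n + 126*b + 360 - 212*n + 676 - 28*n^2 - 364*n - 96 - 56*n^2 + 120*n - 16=-32*b^3 + b^2*(-60*n - 324) + b*(-7*n^2 - 758*n + 797) - 84*n^2 - 456*n + 924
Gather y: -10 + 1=-9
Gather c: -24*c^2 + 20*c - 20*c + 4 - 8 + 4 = -24*c^2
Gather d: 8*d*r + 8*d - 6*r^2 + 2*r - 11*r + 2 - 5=d*(8*r + 8) - 6*r^2 - 9*r - 3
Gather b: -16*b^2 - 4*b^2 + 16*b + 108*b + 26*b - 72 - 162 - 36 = -20*b^2 + 150*b - 270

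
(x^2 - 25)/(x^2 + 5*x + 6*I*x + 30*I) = (x - 5)/(x + 6*I)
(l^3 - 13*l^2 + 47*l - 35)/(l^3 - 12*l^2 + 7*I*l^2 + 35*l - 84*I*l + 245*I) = (l - 1)/(l + 7*I)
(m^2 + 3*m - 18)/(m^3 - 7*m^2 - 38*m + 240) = (m - 3)/(m^2 - 13*m + 40)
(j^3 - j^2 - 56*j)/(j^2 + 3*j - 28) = j*(j - 8)/(j - 4)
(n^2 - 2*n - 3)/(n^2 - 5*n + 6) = (n + 1)/(n - 2)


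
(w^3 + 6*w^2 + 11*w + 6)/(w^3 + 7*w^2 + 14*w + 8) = (w + 3)/(w + 4)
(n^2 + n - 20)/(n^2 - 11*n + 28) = (n + 5)/(n - 7)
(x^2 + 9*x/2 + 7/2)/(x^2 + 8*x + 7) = (x + 7/2)/(x + 7)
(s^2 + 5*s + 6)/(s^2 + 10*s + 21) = (s + 2)/(s + 7)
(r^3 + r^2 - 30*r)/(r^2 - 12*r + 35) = r*(r + 6)/(r - 7)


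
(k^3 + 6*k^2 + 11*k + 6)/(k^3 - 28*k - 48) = (k^2 + 4*k + 3)/(k^2 - 2*k - 24)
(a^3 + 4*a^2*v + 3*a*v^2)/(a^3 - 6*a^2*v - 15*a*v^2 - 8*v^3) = a*(-a - 3*v)/(-a^2 + 7*a*v + 8*v^2)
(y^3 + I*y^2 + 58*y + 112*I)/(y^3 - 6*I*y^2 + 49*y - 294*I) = (y^2 - 6*I*y + 16)/(y^2 - 13*I*y - 42)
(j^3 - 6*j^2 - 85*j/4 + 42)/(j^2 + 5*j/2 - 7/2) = (j^2 - 19*j/2 + 12)/(j - 1)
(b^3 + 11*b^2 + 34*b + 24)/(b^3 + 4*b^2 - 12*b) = (b^2 + 5*b + 4)/(b*(b - 2))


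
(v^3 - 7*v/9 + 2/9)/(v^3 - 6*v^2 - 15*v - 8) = (v^2 - v + 2/9)/(v^2 - 7*v - 8)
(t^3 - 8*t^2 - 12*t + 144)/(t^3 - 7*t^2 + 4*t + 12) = (t^2 - 2*t - 24)/(t^2 - t - 2)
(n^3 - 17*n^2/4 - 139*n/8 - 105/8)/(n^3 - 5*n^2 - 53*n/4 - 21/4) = (4*n + 5)/(2*(2*n + 1))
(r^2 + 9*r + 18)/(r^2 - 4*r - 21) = (r + 6)/(r - 7)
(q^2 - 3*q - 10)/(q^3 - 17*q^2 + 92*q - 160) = (q + 2)/(q^2 - 12*q + 32)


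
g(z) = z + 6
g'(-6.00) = 1.00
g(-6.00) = 0.00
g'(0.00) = 1.00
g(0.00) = 6.00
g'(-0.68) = 1.00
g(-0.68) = 5.32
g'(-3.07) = 1.00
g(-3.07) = 2.93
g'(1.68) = 1.00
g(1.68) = 7.68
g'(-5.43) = 1.00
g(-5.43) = 0.57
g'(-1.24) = 1.00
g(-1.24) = 4.76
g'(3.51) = 1.00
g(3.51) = 9.51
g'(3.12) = 1.00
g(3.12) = 9.12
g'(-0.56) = 1.00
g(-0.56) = 5.44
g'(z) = 1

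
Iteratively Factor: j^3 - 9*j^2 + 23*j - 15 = (j - 1)*(j^2 - 8*j + 15) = (j - 5)*(j - 1)*(j - 3)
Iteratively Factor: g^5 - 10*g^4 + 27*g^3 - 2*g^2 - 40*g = (g - 2)*(g^4 - 8*g^3 + 11*g^2 + 20*g) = (g - 5)*(g - 2)*(g^3 - 3*g^2 - 4*g) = (g - 5)*(g - 2)*(g + 1)*(g^2 - 4*g) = (g - 5)*(g - 4)*(g - 2)*(g + 1)*(g)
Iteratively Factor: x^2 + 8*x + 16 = (x + 4)*(x + 4)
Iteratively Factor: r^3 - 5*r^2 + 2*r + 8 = (r - 2)*(r^2 - 3*r - 4) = (r - 4)*(r - 2)*(r + 1)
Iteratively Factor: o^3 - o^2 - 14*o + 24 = (o - 2)*(o^2 + o - 12) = (o - 2)*(o + 4)*(o - 3)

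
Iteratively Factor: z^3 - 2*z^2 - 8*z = (z + 2)*(z^2 - 4*z) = (z - 4)*(z + 2)*(z)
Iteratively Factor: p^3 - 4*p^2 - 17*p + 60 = (p + 4)*(p^2 - 8*p + 15) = (p - 3)*(p + 4)*(p - 5)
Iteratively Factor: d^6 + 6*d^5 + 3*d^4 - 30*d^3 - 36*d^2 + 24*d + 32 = (d + 1)*(d^5 + 5*d^4 - 2*d^3 - 28*d^2 - 8*d + 32) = (d + 1)*(d + 4)*(d^4 + d^3 - 6*d^2 - 4*d + 8) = (d + 1)*(d + 2)*(d + 4)*(d^3 - d^2 - 4*d + 4) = (d + 1)*(d + 2)^2*(d + 4)*(d^2 - 3*d + 2) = (d - 2)*(d + 1)*(d + 2)^2*(d + 4)*(d - 1)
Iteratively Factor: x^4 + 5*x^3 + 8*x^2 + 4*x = (x)*(x^3 + 5*x^2 + 8*x + 4) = x*(x + 2)*(x^2 + 3*x + 2) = x*(x + 2)^2*(x + 1)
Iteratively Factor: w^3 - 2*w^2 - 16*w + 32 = (w + 4)*(w^2 - 6*w + 8) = (w - 2)*(w + 4)*(w - 4)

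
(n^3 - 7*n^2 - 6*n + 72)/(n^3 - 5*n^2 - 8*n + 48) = (n - 6)/(n - 4)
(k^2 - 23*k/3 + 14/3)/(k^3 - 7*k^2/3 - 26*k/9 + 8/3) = 3*(k - 7)/(3*k^2 - 5*k - 12)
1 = 1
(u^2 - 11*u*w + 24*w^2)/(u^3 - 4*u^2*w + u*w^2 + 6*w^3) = (u - 8*w)/(u^2 - u*w - 2*w^2)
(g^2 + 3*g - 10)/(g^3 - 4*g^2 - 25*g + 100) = (g - 2)/(g^2 - 9*g + 20)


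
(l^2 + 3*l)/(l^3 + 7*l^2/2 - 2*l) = 2*(l + 3)/(2*l^2 + 7*l - 4)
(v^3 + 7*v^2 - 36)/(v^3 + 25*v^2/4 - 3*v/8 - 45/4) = 8*(v^2 + v - 6)/(8*v^2 + 2*v - 15)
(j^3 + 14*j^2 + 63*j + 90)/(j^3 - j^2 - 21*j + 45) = (j^2 + 9*j + 18)/(j^2 - 6*j + 9)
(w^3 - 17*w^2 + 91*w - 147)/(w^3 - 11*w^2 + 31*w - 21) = (w - 7)/(w - 1)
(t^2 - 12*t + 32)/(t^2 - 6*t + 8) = (t - 8)/(t - 2)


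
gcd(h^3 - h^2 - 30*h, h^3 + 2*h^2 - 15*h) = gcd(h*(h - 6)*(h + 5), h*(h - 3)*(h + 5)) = h^2 + 5*h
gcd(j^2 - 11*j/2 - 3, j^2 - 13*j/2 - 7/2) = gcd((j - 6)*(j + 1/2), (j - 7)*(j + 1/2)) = j + 1/2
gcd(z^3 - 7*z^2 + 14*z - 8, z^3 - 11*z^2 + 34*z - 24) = z^2 - 5*z + 4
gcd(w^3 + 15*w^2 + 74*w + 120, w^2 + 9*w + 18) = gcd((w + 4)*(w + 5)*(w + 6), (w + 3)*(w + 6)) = w + 6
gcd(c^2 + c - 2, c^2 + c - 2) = c^2 + c - 2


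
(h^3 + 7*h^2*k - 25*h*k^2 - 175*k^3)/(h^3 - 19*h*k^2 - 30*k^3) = (h^2 + 12*h*k + 35*k^2)/(h^2 + 5*h*k + 6*k^2)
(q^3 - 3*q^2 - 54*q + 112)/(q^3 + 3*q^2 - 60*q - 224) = (q - 2)/(q + 4)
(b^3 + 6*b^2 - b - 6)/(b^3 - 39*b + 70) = (b^3 + 6*b^2 - b - 6)/(b^3 - 39*b + 70)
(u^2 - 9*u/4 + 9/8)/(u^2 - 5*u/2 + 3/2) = (u - 3/4)/(u - 1)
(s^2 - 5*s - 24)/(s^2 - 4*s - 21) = (s - 8)/(s - 7)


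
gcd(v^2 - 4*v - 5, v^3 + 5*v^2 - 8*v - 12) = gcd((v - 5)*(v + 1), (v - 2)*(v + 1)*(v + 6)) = v + 1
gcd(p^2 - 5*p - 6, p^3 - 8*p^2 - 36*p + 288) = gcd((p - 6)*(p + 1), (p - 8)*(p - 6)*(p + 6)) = p - 6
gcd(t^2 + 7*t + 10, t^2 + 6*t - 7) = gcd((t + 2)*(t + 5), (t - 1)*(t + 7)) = 1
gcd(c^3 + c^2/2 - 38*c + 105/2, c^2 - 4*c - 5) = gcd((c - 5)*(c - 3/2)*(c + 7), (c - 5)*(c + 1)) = c - 5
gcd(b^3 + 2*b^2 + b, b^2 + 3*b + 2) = b + 1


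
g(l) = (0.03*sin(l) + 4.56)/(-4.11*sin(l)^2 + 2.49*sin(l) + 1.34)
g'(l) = (8.22*sin(l)*cos(l) - 2.49*cos(l))*(0.03*sin(l) + 4.56)/(-4.11*sin(l)^2 + 2.49*sin(l) + 1.34)^2 + 0.03*cos(l)/(-4.11*sin(l)^2 + 2.49*sin(l) + 1.34)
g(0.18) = 2.76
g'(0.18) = -1.65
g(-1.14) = -1.05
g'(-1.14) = -1.01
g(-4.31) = 30.29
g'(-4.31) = -397.48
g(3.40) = 10.46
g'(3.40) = 106.55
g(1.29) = -74.15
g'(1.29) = 1795.35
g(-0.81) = -1.73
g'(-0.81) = -3.86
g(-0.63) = -2.92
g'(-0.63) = -11.17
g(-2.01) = -1.06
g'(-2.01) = 1.05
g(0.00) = 3.40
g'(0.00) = -6.30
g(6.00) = 14.08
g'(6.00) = -199.96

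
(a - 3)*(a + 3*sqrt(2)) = a^2 - 3*a + 3*sqrt(2)*a - 9*sqrt(2)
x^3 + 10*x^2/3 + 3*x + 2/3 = (x + 1/3)*(x + 1)*(x + 2)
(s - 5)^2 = s^2 - 10*s + 25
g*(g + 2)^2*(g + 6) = g^4 + 10*g^3 + 28*g^2 + 24*g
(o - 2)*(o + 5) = o^2 + 3*o - 10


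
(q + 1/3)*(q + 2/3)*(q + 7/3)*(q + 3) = q^4 + 19*q^3/3 + 113*q^2/9 + 221*q/27 + 14/9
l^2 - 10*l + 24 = (l - 6)*(l - 4)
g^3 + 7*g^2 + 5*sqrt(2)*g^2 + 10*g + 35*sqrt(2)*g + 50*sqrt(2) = (g + 2)*(g + 5)*(g + 5*sqrt(2))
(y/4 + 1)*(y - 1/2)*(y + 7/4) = y^3/4 + 21*y^2/16 + 33*y/32 - 7/8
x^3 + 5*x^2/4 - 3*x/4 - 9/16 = (x - 3/4)*(x + 1/2)*(x + 3/2)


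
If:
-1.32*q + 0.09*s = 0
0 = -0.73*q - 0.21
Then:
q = -0.29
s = -4.22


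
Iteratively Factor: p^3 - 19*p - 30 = (p - 5)*(p^2 + 5*p + 6) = (p - 5)*(p + 3)*(p + 2)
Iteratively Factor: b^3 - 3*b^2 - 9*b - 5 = (b + 1)*(b^2 - 4*b - 5) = (b - 5)*(b + 1)*(b + 1)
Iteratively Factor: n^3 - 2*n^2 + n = (n - 1)*(n^2 - n) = (n - 1)^2*(n)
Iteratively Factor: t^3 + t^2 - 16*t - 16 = (t - 4)*(t^2 + 5*t + 4) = (t - 4)*(t + 4)*(t + 1)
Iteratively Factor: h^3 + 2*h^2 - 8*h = (h)*(h^2 + 2*h - 8) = h*(h + 4)*(h - 2)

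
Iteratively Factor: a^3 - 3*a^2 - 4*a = (a + 1)*(a^2 - 4*a) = a*(a + 1)*(a - 4)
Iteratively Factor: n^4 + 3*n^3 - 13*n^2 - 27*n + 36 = (n + 4)*(n^3 - n^2 - 9*n + 9) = (n + 3)*(n + 4)*(n^2 - 4*n + 3) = (n - 3)*(n + 3)*(n + 4)*(n - 1)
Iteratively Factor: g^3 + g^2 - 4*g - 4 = (g - 2)*(g^2 + 3*g + 2) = (g - 2)*(g + 1)*(g + 2)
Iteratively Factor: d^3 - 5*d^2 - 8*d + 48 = (d - 4)*(d^2 - d - 12) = (d - 4)*(d + 3)*(d - 4)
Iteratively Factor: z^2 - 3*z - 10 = (z - 5)*(z + 2)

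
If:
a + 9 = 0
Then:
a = -9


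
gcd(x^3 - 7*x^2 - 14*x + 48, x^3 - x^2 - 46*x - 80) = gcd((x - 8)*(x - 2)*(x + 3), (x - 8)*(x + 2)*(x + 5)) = x - 8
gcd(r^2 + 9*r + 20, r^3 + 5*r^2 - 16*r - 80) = r^2 + 9*r + 20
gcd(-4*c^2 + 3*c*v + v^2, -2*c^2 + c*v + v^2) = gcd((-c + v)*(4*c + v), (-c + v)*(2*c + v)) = -c + v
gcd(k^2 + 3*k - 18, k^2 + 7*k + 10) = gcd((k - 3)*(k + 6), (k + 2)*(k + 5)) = 1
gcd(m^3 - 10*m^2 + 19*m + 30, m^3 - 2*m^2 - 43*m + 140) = m - 5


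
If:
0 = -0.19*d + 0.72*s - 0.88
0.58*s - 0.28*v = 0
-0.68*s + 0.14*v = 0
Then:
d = -4.63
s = 0.00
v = 0.00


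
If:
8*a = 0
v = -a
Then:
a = 0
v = 0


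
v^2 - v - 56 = (v - 8)*(v + 7)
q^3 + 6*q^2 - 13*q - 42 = (q - 3)*(q + 2)*(q + 7)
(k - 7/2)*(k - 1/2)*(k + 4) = k^3 - 57*k/4 + 7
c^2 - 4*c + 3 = (c - 3)*(c - 1)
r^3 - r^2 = r^2*(r - 1)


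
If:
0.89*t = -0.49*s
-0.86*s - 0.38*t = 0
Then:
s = 0.00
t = 0.00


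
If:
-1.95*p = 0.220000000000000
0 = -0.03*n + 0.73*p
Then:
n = -2.75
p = -0.11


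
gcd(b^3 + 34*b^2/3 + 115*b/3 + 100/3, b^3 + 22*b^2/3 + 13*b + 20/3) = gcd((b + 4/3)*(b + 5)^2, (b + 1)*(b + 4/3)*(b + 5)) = b^2 + 19*b/3 + 20/3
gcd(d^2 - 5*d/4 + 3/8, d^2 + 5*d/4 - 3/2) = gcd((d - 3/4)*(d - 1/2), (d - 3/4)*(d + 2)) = d - 3/4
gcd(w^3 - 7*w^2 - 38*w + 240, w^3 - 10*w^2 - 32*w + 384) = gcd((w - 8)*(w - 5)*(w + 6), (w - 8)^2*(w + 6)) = w^2 - 2*w - 48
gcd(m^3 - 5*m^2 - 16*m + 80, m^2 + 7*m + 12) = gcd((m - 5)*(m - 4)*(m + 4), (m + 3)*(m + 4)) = m + 4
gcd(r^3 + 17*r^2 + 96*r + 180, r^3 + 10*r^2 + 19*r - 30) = r^2 + 11*r + 30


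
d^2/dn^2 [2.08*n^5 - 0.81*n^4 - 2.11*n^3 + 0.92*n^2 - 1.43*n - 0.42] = 41.6*n^3 - 9.72*n^2 - 12.66*n + 1.84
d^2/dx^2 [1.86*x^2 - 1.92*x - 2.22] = 3.72000000000000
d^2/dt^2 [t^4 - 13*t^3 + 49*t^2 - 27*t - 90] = 12*t^2 - 78*t + 98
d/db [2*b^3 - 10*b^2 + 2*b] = 6*b^2 - 20*b + 2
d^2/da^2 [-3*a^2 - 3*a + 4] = -6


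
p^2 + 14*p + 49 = (p + 7)^2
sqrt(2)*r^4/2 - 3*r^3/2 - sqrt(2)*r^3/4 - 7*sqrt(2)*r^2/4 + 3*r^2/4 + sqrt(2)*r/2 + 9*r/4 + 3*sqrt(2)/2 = (r/2 + 1/2)*(r - 3/2)*(r - 2*sqrt(2))*(sqrt(2)*r + 1)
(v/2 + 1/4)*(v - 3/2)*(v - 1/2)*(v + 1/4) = v^4/2 - 5*v^3/8 - 5*v^2/16 + 5*v/32 + 3/64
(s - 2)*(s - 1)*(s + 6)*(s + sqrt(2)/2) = s^4 + sqrt(2)*s^3/2 + 3*s^3 - 16*s^2 + 3*sqrt(2)*s^2/2 - 8*sqrt(2)*s + 12*s + 6*sqrt(2)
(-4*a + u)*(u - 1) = -4*a*u + 4*a + u^2 - u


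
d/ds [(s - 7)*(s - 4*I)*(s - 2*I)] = 3*s^2 + s*(-14 - 12*I) - 8 + 42*I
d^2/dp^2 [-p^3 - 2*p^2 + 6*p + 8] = -6*p - 4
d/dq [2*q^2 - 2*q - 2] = 4*q - 2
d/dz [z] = 1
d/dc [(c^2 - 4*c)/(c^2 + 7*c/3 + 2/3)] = 3*(19*c^2 + 4*c - 8)/(9*c^4 + 42*c^3 + 61*c^2 + 28*c + 4)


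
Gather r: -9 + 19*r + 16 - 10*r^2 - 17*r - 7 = -10*r^2 + 2*r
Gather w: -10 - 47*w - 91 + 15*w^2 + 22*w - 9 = 15*w^2 - 25*w - 110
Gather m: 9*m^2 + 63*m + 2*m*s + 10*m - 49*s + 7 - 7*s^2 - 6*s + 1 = 9*m^2 + m*(2*s + 73) - 7*s^2 - 55*s + 8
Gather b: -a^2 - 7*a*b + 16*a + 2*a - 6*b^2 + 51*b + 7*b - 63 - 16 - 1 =-a^2 + 18*a - 6*b^2 + b*(58 - 7*a) - 80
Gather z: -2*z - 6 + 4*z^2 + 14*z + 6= 4*z^2 + 12*z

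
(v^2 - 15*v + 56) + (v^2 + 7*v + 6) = 2*v^2 - 8*v + 62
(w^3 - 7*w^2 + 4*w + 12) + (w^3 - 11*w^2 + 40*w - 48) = 2*w^3 - 18*w^2 + 44*w - 36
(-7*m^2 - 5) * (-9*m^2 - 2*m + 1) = 63*m^4 + 14*m^3 + 38*m^2 + 10*m - 5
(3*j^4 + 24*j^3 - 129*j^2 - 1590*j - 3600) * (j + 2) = 3*j^5 + 30*j^4 - 81*j^3 - 1848*j^2 - 6780*j - 7200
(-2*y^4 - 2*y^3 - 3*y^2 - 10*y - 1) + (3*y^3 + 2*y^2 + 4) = -2*y^4 + y^3 - y^2 - 10*y + 3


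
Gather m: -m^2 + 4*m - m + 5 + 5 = -m^2 + 3*m + 10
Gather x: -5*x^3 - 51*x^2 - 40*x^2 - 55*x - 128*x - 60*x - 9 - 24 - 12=-5*x^3 - 91*x^2 - 243*x - 45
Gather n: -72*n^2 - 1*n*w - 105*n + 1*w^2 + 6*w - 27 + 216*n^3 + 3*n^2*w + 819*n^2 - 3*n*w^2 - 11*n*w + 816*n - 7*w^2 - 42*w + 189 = 216*n^3 + n^2*(3*w + 747) + n*(-3*w^2 - 12*w + 711) - 6*w^2 - 36*w + 162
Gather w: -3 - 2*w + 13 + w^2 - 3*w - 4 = w^2 - 5*w + 6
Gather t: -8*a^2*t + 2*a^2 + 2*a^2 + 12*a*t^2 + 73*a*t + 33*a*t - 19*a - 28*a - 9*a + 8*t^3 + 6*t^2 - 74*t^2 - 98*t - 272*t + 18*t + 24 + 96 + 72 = 4*a^2 - 56*a + 8*t^3 + t^2*(12*a - 68) + t*(-8*a^2 + 106*a - 352) + 192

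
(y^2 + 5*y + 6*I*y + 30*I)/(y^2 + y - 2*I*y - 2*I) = (y^2 + y*(5 + 6*I) + 30*I)/(y^2 + y*(1 - 2*I) - 2*I)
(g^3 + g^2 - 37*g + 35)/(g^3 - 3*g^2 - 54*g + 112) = (g^2 - 6*g + 5)/(g^2 - 10*g + 16)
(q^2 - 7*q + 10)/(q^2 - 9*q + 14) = (q - 5)/(q - 7)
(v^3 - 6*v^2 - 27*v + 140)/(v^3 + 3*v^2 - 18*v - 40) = (v - 7)/(v + 2)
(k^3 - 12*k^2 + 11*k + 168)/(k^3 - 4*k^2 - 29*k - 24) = (k - 7)/(k + 1)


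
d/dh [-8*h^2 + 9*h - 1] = 9 - 16*h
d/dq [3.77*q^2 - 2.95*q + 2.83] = 7.54*q - 2.95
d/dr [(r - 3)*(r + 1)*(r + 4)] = 3*r^2 + 4*r - 11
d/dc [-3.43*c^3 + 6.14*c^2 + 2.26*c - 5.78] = -10.29*c^2 + 12.28*c + 2.26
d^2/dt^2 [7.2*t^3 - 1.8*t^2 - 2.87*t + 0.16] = 43.2*t - 3.6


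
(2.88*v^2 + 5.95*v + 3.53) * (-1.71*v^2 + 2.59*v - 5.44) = -4.9248*v^4 - 2.7153*v^3 - 6.293*v^2 - 23.2253*v - 19.2032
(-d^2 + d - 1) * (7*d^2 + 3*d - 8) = -7*d^4 + 4*d^3 + 4*d^2 - 11*d + 8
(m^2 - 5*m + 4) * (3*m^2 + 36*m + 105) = 3*m^4 + 21*m^3 - 63*m^2 - 381*m + 420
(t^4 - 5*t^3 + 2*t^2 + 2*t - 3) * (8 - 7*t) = -7*t^5 + 43*t^4 - 54*t^3 + 2*t^2 + 37*t - 24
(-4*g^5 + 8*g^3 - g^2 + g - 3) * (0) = 0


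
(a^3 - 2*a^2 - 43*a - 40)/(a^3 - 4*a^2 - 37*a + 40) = (a + 1)/(a - 1)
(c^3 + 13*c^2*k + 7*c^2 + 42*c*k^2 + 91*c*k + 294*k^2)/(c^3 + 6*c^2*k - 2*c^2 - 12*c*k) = (c^2 + 7*c*k + 7*c + 49*k)/(c*(c - 2))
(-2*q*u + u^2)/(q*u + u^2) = (-2*q + u)/(q + u)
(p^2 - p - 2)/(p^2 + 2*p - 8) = (p + 1)/(p + 4)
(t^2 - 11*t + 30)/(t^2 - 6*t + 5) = (t - 6)/(t - 1)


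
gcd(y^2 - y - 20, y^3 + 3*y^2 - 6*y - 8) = y + 4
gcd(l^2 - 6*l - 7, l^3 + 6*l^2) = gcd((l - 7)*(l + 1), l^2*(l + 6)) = 1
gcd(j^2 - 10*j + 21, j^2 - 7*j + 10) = 1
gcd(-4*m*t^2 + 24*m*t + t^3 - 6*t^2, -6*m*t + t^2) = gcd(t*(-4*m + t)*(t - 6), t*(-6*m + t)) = t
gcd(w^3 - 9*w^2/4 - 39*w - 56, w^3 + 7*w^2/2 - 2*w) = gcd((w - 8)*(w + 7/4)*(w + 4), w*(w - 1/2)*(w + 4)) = w + 4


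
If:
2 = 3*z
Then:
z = 2/3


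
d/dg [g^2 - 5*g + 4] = 2*g - 5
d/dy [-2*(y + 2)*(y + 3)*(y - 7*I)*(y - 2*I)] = -8*y^3 + y^2*(-30 + 54*I) + y*(32 + 180*I) + 140 + 108*I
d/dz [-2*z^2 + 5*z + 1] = 5 - 4*z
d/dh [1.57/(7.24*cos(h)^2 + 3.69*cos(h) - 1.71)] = (22.7336*cos(h) + 5.7933)*sin(h)/(7.24*cos(h)^2 + 3.69*cos(h) - 1.71)^2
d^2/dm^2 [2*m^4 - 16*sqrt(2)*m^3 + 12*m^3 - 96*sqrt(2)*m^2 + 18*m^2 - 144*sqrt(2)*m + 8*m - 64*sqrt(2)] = 24*m^2 - 96*sqrt(2)*m + 72*m - 192*sqrt(2) + 36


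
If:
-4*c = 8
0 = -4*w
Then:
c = -2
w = 0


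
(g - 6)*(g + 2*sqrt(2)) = g^2 - 6*g + 2*sqrt(2)*g - 12*sqrt(2)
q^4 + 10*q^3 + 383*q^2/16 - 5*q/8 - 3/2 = (q - 1/4)*(q + 1/4)*(q + 4)*(q + 6)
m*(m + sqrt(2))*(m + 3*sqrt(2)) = m^3 + 4*sqrt(2)*m^2 + 6*m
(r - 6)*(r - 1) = r^2 - 7*r + 6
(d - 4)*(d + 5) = d^2 + d - 20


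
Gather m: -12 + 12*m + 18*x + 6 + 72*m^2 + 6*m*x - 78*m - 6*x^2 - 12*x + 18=72*m^2 + m*(6*x - 66) - 6*x^2 + 6*x + 12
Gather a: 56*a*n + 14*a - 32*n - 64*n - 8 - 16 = a*(56*n + 14) - 96*n - 24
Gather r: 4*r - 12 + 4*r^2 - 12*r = 4*r^2 - 8*r - 12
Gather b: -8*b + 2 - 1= 1 - 8*b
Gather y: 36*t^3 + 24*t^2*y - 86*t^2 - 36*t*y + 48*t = 36*t^3 - 86*t^2 + 48*t + y*(24*t^2 - 36*t)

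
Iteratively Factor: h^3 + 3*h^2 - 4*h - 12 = (h + 3)*(h^2 - 4) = (h + 2)*(h + 3)*(h - 2)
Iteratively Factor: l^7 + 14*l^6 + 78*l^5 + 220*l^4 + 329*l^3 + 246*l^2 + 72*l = (l + 4)*(l^6 + 10*l^5 + 38*l^4 + 68*l^3 + 57*l^2 + 18*l) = l*(l + 4)*(l^5 + 10*l^4 + 38*l^3 + 68*l^2 + 57*l + 18) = l*(l + 2)*(l + 4)*(l^4 + 8*l^3 + 22*l^2 + 24*l + 9) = l*(l + 1)*(l + 2)*(l + 4)*(l^3 + 7*l^2 + 15*l + 9) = l*(l + 1)*(l + 2)*(l + 3)*(l + 4)*(l^2 + 4*l + 3) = l*(l + 1)^2*(l + 2)*(l + 3)*(l + 4)*(l + 3)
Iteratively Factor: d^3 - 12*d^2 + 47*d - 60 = (d - 5)*(d^2 - 7*d + 12) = (d - 5)*(d - 3)*(d - 4)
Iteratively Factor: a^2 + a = (a)*(a + 1)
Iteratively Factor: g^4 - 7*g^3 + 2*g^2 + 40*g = (g - 5)*(g^3 - 2*g^2 - 8*g) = (g - 5)*(g - 4)*(g^2 + 2*g) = g*(g - 5)*(g - 4)*(g + 2)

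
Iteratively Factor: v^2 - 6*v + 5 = (v - 5)*(v - 1)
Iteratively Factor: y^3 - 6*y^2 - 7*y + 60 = (y - 4)*(y^2 - 2*y - 15) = (y - 5)*(y - 4)*(y + 3)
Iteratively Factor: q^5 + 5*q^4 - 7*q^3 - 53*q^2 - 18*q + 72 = (q + 4)*(q^4 + q^3 - 11*q^2 - 9*q + 18) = (q + 2)*(q + 4)*(q^3 - q^2 - 9*q + 9) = (q - 3)*(q + 2)*(q + 4)*(q^2 + 2*q - 3) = (q - 3)*(q - 1)*(q + 2)*(q + 4)*(q + 3)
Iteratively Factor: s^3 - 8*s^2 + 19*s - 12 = (s - 4)*(s^2 - 4*s + 3) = (s - 4)*(s - 3)*(s - 1)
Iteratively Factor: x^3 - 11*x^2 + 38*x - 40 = (x - 2)*(x^2 - 9*x + 20) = (x - 5)*(x - 2)*(x - 4)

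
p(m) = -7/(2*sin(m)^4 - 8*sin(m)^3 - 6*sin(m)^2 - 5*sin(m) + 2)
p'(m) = -7*(-8*sin(m)^3*cos(m) + 24*sin(m)^2*cos(m) + 12*sin(m)*cos(m) + 5*cos(m))/(2*sin(m)^4 - 8*sin(m)^3 - 6*sin(m)^2 - 5*sin(m) + 2)^2 = 7*(8*sin(m)^3 - 24*sin(m)^2 - 12*sin(m) - 5)*cos(m)/(-2*sin(m)^4 + 8*sin(m)^3 + 6*sin(m)^2 + 5*sin(m) - 2)^2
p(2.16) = 0.70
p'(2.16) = 1.06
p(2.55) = 1.82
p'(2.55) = 6.97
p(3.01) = -5.72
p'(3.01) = 32.33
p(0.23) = -15.25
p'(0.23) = -287.69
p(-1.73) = -0.65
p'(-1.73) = 0.24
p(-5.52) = 1.08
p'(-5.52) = -2.64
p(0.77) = 1.06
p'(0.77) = -2.56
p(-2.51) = -1.47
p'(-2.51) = 1.99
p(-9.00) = -1.91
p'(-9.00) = 2.23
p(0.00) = -3.50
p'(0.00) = -8.75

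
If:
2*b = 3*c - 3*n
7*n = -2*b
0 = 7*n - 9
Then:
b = -9/2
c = -12/7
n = 9/7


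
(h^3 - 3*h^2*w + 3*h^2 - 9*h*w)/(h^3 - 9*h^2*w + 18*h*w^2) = (-h - 3)/(-h + 6*w)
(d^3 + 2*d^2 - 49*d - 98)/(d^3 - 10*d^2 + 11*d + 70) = (d + 7)/(d - 5)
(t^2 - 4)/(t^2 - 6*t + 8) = (t + 2)/(t - 4)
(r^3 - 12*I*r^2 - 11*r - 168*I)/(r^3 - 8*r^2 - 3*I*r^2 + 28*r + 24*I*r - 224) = (r^2 - 5*I*r + 24)/(r^2 + 4*r*(-2 + I) - 32*I)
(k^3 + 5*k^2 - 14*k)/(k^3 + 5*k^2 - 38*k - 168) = k*(k - 2)/(k^2 - 2*k - 24)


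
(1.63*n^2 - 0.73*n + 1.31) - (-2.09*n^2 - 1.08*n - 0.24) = 3.72*n^2 + 0.35*n + 1.55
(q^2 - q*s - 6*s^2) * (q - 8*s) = q^3 - 9*q^2*s + 2*q*s^2 + 48*s^3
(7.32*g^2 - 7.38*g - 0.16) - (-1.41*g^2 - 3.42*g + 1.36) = 8.73*g^2 - 3.96*g - 1.52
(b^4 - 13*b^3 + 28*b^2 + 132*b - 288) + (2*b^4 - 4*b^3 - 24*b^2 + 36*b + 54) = 3*b^4 - 17*b^3 + 4*b^2 + 168*b - 234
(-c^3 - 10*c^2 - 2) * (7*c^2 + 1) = -7*c^5 - 70*c^4 - c^3 - 24*c^2 - 2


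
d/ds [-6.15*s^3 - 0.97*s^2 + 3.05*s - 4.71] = -18.45*s^2 - 1.94*s + 3.05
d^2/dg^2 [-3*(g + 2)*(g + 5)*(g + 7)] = -18*g - 84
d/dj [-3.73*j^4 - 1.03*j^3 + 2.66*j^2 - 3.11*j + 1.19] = -14.92*j^3 - 3.09*j^2 + 5.32*j - 3.11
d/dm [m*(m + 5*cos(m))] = -5*m*sin(m) + 2*m + 5*cos(m)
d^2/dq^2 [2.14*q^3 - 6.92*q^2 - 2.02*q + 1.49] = 12.84*q - 13.84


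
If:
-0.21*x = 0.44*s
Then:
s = -0.477272727272727*x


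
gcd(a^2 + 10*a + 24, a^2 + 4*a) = a + 4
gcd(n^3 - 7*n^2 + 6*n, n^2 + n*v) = n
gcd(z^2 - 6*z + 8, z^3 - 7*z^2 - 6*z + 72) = z - 4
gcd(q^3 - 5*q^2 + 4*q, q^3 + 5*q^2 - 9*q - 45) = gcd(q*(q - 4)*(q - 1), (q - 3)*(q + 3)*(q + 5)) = 1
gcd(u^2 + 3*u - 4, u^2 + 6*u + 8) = u + 4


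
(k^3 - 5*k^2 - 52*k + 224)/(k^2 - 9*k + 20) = (k^2 - k - 56)/(k - 5)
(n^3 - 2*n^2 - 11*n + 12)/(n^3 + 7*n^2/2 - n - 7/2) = 2*(n^2 - n - 12)/(2*n^2 + 9*n + 7)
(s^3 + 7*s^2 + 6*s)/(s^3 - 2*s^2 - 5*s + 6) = s*(s^2 + 7*s + 6)/(s^3 - 2*s^2 - 5*s + 6)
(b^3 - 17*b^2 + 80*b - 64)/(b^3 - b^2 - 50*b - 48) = (b^2 - 9*b + 8)/(b^2 + 7*b + 6)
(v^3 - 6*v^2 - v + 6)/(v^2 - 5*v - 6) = v - 1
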